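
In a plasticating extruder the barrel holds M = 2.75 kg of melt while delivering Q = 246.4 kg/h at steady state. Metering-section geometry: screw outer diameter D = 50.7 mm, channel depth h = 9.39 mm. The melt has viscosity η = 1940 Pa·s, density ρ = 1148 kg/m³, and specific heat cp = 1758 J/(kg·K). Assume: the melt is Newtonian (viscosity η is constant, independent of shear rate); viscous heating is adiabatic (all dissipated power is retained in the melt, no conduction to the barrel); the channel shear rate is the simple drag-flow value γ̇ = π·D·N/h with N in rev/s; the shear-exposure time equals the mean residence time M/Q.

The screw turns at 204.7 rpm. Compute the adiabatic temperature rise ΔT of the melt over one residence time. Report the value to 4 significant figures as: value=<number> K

value=129.3 K

Convert throughput: Q = 246.4 kg/h = 246.4/3600 = 0.0684444 kg/s
Mean residence time: t_res = M/Q_s = 2.75 kg / 0.0684444 kg/s = 40.1786 s
D = 50.7 mm = 0.0507 m;  h = 9.39 mm = 0.00939 m;  N = 204.7 rpm / 60 = 3.41167 rev/s
γ̇ = π D N / h = (π)(0.0507)(3.41167) / 0.00939 = 57.8707 s⁻¹
Adiabatic rise: ΔT = η γ̇² t_res / (ρ cp) = 1940·(57.8707)²·40.1786 / (1148·1758) = 129.346 K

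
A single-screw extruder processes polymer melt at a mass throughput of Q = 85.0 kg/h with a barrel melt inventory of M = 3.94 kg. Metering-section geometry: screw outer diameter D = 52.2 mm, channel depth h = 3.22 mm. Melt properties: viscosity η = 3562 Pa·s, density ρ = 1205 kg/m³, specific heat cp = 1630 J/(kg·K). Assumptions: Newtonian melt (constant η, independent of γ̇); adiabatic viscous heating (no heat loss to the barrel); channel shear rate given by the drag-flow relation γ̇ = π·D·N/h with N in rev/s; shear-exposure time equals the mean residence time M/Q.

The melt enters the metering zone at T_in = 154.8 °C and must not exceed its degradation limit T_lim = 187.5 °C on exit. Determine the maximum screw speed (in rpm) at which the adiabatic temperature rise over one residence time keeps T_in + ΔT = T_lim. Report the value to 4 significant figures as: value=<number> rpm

Q_s = Q / 3600 = 85.0 / 3600 = 0.0236111 kg/s
t_res = M / Q_s = 3.94 / 0.0236111 = 166.871 s
Geometry in SI: D = 52.2 mm → 0.0522 m, h = 3.22 mm → 0.00322 m
Allowable rise: ΔT_a = T_lim − T_in = 187.5 − 154.8 = 32.7 K
Invert ΔT = ηγ̇²t_res/(ρcp) for γ̇: γ̇_max² = ΔT_a ρ cp / (η t_res) = 32.7·1205·1630 / (3562·166.871) = 108.056 s⁻²
γ̇_max = sqrt(108.056) = 10.395 s⁻¹
N_max = γ̇_max·h / (π·D) = 10.395 · 0.00322 / (π · 0.0522) = 0.204108 rev/s = 12.2465 rpm

value=12.25 rpm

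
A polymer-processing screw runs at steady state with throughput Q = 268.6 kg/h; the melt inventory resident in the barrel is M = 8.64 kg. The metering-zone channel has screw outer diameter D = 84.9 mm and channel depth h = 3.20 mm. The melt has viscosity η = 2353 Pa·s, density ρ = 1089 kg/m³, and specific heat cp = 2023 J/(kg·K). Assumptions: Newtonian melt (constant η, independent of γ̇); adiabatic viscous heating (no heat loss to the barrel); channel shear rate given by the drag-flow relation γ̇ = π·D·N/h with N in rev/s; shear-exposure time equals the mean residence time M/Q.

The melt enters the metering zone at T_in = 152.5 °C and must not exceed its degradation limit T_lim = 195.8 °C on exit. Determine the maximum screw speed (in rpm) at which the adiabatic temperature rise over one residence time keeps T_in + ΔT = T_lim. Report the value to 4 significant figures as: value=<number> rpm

value=13.47 rpm

Convert throughput: Q = 268.6 kg/h = 268.6/3600 = 0.0746111 kg/s
t_res = M / Q_s = 8.64 ÷ 0.0746111 = 115.8 s
Convert to metres: D = 0.0849 m, h = 0.0032 m
Allowable rise: ΔT_a = T_lim − T_in = 195.8 − 152.5 = 43.3 K
Invert ΔT = ηγ̇²t_res/(ρcp) for γ̇: γ̇_max² = ΔT_a ρ cp / (η t_res) = 43.3·1089·2023 / (2353·115.8) = 350.09 s⁻²
Take the square root: γ̇_max = √(350.09) = 18.7107 s⁻¹
Solve γ̇ = πDN/h for N: N_max = γ̇_max·h/(π·D) = 18.7107 × 0.0032 / (π × 0.0849) = 0.224482 rev/s = 13.4689 rpm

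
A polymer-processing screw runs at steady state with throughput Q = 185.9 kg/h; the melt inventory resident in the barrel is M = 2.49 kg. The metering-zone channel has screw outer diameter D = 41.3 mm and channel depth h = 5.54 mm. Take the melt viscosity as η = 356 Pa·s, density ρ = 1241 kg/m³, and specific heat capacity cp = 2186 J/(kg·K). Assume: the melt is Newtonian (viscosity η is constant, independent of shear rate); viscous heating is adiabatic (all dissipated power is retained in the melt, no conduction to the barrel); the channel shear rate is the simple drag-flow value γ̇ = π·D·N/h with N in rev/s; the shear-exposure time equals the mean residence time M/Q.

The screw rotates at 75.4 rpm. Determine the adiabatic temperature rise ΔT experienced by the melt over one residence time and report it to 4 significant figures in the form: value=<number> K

Convert throughput: Q = 185.9 kg/h = 185.9/3600 = 0.0516389 kg/s
Mean residence time: t_res = M/Q_s = 2.49 kg / 0.0516389 kg/s = 48.2195 s
D = 41.3 mm = 0.0413 m;  h = 5.54 mm = 0.00554 m;  N = 75.4 rpm / 60 = 1.25667 rev/s
γ̇ = π D N / h = (π)(0.0413)(1.25667) / 0.00554 = 29.4314 s⁻¹
ΔT = η·γ̇²·t_res / (ρ·cp) = 356 · (29.4314)² · 48.2195 / (1241 · 2186) = 5.48114 K

value=5.481 K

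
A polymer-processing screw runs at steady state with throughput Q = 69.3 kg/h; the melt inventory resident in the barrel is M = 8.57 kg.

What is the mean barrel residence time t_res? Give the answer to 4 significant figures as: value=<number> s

value=445.2 s

Convert throughput: Q = 69.3 kg/h = 69.3/3600 = 0.01925 kg/s
Mean residence time: t_res = M/Q_s = 8.57 kg / 0.01925 kg/s = 445.195 s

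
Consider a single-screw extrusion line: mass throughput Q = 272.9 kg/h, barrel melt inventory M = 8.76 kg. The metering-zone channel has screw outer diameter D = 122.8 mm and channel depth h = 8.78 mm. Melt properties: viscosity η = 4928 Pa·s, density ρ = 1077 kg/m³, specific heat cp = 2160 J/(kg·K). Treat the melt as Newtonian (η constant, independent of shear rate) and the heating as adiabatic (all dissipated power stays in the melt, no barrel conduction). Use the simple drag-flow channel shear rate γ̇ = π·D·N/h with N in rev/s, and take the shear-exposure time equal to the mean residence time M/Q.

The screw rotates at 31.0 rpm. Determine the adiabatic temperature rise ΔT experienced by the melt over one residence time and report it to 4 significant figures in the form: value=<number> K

Convert throughput: Q = 272.9 kg/h = 272.9/3600 = 0.0758056 kg/s
t_res = M / Q_s = 8.76 / 0.0758056 = 115.559 s
D = 122.8 mm = 0.1228 m;  h = 8.78 mm = 0.00878 m;  N = 31.0 rpm / 60 = 0.516667 rev/s
Shear rate: γ̇ = πDN/h = π·0.1228·0.516667/0.00878 = 22.702 s⁻¹
Adiabatic rise: ΔT = η γ̇² t_res / (ρ cp) = 4928·(22.702)²·115.559 / (1077·2160) = 126.163 K

value=126.2 K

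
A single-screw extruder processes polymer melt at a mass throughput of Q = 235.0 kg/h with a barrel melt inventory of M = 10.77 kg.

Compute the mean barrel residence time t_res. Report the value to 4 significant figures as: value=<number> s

value=165.0 s

Q_s = Q / 3600 = 235.0 / 3600 = 0.0652778 kg/s
t_res = M / Q_s = 10.77 / 0.0652778 = 164.987 s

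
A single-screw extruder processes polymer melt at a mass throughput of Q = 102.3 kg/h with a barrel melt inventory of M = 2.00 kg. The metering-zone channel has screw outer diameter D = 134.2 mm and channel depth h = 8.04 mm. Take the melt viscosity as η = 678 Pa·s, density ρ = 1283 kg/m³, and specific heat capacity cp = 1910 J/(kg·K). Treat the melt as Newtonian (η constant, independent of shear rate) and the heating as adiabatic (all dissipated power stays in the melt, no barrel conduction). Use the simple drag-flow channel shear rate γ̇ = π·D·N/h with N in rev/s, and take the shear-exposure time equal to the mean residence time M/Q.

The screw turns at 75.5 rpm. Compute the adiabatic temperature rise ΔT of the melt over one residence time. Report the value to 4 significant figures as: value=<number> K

value=84.78 K

Convert throughput: Q = 102.3 kg/h = 102.3/3600 = 0.0284167 kg/s
t_res = M / Q_s = 2.00 / 0.0284167 = 70.3812 s
Geometry in metres: D = 134.2 mm → 0.1342 m, h = 8.04 mm → 0.00804 m; screw speed N = 75.5 rpm = 1.25833 rev/s
Shear rate: γ̇ = πDN/h = π·0.1342·1.25833/0.00804 = 65.9845 s⁻¹
ΔT = η·γ̇²·t_res / (ρ·cp) = 678 · (65.9845)² · 70.3812 / (1283 · 1910) = 84.7834 K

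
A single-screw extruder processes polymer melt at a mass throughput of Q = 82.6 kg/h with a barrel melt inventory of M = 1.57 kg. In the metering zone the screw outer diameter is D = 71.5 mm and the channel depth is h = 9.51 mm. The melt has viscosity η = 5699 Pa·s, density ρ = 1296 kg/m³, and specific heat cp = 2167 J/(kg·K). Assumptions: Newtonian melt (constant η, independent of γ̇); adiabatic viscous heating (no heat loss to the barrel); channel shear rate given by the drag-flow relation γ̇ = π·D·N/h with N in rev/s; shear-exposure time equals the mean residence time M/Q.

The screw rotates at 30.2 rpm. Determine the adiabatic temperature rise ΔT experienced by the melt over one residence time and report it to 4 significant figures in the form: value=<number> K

Throughput in SI: Q_s = 82.6 kg/h ÷ 3600 s/h = 0.0229444 kg/s
t_res = M / Q_s = 1.57 ÷ 0.0229444 = 68.4262 s
Convert to SI: D = 0.0715 m, h = 0.00951 m, N = 30.2/60 = 0.503333 rev/s
γ̇ = π D N / h = (π)(0.0715)(0.503333) / 0.00951 = 11.8886 s⁻¹
Adiabatic rise: ΔT = η γ̇² t_res / (ρ cp) = 5699·(11.8886)²·68.4262 / (1296·2167) = 19.6254 K

value=19.63 K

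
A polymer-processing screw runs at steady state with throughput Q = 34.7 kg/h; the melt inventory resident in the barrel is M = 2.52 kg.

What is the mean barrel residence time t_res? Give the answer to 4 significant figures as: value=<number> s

Convert throughput: Q = 34.7 kg/h = 34.7/3600 = 0.00963889 kg/s
t_res = M / Q_s = 2.52 / 0.00963889 = 261.441 s

value=261.4 s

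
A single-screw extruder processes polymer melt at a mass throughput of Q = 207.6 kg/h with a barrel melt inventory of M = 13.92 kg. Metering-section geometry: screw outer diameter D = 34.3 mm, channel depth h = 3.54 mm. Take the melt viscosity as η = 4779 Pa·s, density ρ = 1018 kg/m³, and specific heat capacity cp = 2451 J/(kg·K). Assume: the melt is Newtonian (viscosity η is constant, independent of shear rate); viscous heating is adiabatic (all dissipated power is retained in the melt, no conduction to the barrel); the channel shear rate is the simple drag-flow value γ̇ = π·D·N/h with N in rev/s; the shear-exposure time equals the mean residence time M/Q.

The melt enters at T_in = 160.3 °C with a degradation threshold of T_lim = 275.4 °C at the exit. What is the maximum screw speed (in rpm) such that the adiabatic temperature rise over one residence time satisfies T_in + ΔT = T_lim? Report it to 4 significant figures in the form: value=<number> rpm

Convert throughput: Q = 207.6 kg/h = 207.6/3600 = 0.0576667 kg/s
Mean residence time: t_res = M/Q_s = 13.92 kg / 0.0576667 kg/s = 241.387 s
Geometry in SI: D = 34.3 mm → 0.0343 m, h = 3.54 mm → 0.00354 m
ΔT_a = T_lim − T_in = 275.4 °C − 160.3 °C = 115.1 K
Invert ΔT = ηγ̇²t_res/(ρcp) for γ̇: γ̇_max² = ΔT_a ρ cp / (η t_res) = 115.1·1018·2451 / (4779·241.387) = 248.952 s⁻²
Take the square root: γ̇_max = √(248.952) = 15.7782 s⁻¹
N_max = γ̇_max·h / (π·D) = 15.7782 · 0.00354 / (π · 0.0343) = 0.518342 rev/s = 31.1005 rpm

value=31.10 rpm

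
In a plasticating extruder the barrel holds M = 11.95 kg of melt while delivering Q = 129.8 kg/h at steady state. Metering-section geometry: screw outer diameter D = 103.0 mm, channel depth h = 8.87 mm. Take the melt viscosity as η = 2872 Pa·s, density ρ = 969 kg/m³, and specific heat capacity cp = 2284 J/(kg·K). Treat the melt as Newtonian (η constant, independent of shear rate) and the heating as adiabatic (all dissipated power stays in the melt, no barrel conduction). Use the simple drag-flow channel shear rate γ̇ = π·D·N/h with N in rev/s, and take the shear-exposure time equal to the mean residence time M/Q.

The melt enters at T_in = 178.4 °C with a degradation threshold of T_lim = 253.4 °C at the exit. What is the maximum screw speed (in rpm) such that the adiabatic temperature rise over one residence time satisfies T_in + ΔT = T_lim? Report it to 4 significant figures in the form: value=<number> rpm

Q_s = Q / 3600 = 129.8 / 3600 = 0.0360556 kg/s
t_res = M / Q_s = 11.95 ÷ 0.0360556 = 331.433 s
D = 103.0 mm = 0.103 m;  h = 8.87 mm = 0.00887 m
ΔT_a = T_lim − T_in = 253.4 °C − 178.4 °C = 75 K
γ̇_max² = ΔT_a·ρ·cp / (η·t_res) = [75 × 969 × 2284] / [2872 × 331.433] = 174.382 s⁻²
γ̇_max = √174.382 = 13.2054 s⁻¹
N_max = γ̇_max·h / (π·D) = 13.2054 · 0.00887 / (π · 0.103) = 0.361982 rev/s = 21.7189 rpm

value=21.72 rpm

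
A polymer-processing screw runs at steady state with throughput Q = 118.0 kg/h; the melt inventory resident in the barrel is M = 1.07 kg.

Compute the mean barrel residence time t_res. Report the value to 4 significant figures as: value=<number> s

value=32.64 s

Convert throughput: Q = 118.0 kg/h = 118.0/3600 = 0.0327778 kg/s
t_res = M / Q_s = 1.07 ÷ 0.0327778 = 32.6441 s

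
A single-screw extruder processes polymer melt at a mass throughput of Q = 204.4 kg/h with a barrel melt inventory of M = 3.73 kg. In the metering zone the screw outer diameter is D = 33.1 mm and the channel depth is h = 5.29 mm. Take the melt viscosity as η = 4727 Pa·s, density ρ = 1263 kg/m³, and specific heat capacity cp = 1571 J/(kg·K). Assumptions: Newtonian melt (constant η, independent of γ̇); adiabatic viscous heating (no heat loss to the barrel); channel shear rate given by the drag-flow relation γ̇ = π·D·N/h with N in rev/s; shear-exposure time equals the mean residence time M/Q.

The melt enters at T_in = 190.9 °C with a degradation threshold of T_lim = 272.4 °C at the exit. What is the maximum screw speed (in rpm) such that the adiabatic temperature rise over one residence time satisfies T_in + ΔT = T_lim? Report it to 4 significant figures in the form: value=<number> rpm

Q_s = Q / 3600 = 204.4 / 3600 = 0.0567778 kg/s
t_res = M / Q_s = 3.73 / 0.0567778 = 65.6947 s
D = 33.1 mm = 0.0331 m;  h = 5.29 mm = 0.00529 m
Allowable rise: ΔT_a = T_lim − T_in = 272.4 − 190.9 = 81.5 K
γ̇_max² = ΔT_a·ρ·cp / (η·t_res) = [81.5 × 1263 × 1571] / [4727 × 65.6947] = 520.74 s⁻²
Take the square root: γ̇_max = √(520.74) = 22.8197 s⁻¹
N_max = γ̇_max h / (πD) = 22.8197·0.00529/(π·0.0331) = 1.16088 rev/s → ×60 = 69.653 rpm

value=69.65 rpm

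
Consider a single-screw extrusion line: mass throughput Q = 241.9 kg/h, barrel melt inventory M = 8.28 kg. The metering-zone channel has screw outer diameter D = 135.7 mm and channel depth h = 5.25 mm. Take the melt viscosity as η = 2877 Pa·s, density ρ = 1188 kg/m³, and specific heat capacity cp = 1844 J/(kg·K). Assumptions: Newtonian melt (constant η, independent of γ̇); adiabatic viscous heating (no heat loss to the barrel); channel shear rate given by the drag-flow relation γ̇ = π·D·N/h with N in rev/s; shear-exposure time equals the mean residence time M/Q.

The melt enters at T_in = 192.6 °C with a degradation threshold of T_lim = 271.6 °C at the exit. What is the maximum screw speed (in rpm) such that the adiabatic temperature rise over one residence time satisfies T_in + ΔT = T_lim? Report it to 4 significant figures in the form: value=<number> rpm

Convert throughput: Q = 241.9 kg/h = 241.9/3600 = 0.0671944 kg/s
t_res = M / Q_s = 8.28 ÷ 0.0671944 = 123.224 s
Geometry in SI: D = 135.7 mm → 0.1357 m, h = 5.25 mm → 0.00525 m
ΔT_a = T_lim − T_in = 271.6 °C − 192.6 °C = 79 K
Invert ΔT = ηγ̇²t_res/(ρcp) for γ̇: γ̇_max² = ΔT_a ρ cp / (η t_res) = 79·1188·1844 / (2877·123.224) = 488.166 s⁻²
γ̇_max = √488.166 = 22.0945 s⁻¹
N_max = γ̇_max·h / (π·D) = 22.0945 · 0.00525 / (π · 0.1357) = 0.272091 rev/s = 16.3254 rpm

value=16.33 rpm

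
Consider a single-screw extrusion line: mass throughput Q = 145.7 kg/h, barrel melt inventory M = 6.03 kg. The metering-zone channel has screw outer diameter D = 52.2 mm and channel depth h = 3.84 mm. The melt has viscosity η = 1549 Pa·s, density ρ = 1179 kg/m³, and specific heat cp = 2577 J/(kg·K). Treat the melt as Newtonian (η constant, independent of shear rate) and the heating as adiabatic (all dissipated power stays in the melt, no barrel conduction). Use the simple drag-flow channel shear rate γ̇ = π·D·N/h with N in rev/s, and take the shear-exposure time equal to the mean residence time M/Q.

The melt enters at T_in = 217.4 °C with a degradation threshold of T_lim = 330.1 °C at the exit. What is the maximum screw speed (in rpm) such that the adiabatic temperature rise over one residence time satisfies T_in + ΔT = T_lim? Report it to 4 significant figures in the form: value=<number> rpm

value=54.12 rpm

Q_s = Q / 3600 = 145.7 / 3600 = 0.0404722 kg/s
t_res = M / Q_s = 6.03 ÷ 0.0404722 = 148.991 s
Geometry in SI: D = 52.2 mm → 0.0522 m, h = 3.84 mm → 0.00384 m
ΔT_a = T_lim − T_in = 330.1 °C − 217.4 °C = 112.7 K
γ̇_max² = ΔT_a·ρ·cp/(η·t_res) = 112.7·1179·2577/(1549·148.991) = 1483.68 s⁻²
γ̇_max = √1483.68 = 38.5186 s⁻¹
N_max = γ̇_max·h / (π·D) = 38.5186 · 0.00384 / (π · 0.0522) = 0.901947 rev/s = 54.1168 rpm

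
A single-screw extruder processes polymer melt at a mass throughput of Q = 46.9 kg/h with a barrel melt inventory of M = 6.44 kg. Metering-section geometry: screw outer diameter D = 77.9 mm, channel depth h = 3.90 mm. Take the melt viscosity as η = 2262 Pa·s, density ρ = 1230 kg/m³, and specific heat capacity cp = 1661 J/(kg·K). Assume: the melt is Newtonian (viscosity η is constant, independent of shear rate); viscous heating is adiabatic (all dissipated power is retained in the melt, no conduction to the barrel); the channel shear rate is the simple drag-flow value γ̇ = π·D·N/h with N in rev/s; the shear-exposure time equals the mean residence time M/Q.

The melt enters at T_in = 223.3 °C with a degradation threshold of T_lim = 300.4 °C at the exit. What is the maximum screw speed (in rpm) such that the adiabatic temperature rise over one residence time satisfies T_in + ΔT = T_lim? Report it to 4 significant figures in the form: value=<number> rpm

value=11.35 rpm

Convert throughput: Q = 46.9 kg/h = 46.9/3600 = 0.0130278 kg/s
t_res = M / Q_s = 6.44 ÷ 0.0130278 = 494.328 s
Geometry in SI: D = 77.9 mm → 0.0779 m, h = 3.90 mm → 0.0039 m
ΔT_a = T_lim − T_in = 300.4 − 223.3 = 77.1 K
Invert ΔT = ηγ̇²t_res/(ρcp) for γ̇: γ̇_max² = ΔT_a ρ cp / (η t_res) = 77.1·1230·1661 / (2262·494.328) = 140.871 s⁻²
Take the square root: γ̇_max = √(140.871) = 11.8689 s⁻¹
N_max = γ̇_max h / (πD) = 11.8689·0.0039/(π·0.0779) = 0.189142 rev/s → ×60 = 11.3485 rpm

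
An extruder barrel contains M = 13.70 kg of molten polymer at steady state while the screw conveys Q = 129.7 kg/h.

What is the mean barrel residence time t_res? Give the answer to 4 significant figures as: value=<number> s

value=380.3 s

Convert throughput: Q = 129.7 kg/h = 129.7/3600 = 0.0360278 kg/s
Mean residence time: t_res = M/Q_s = 13.70 kg / 0.0360278 kg/s = 380.262 s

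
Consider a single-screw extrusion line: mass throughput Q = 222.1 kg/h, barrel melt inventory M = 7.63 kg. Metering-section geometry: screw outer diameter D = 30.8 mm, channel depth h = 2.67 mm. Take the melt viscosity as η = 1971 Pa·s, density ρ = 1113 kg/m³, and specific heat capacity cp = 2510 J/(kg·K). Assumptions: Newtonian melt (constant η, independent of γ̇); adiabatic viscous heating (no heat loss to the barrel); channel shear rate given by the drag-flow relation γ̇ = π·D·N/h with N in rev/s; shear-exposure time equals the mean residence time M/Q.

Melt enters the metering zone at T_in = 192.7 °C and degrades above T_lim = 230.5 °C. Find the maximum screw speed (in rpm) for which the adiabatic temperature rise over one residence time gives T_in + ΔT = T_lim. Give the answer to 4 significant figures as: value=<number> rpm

value=34.46 rpm

Q_s = Q / 3600 = 222.1 / 3600 = 0.0616944 kg/s
Mean residence time: t_res = M/Q_s = 7.63 kg / 0.0616944 kg/s = 123.674 s
Convert to metres: D = 0.0308 m, h = 0.00267 m
Allowable rise: ΔT_a = T_lim − T_in = 230.5 − 192.7 = 37.8 K
γ̇_max² = ΔT_a·ρ·cp / (η·t_res) = [37.8 × 1113 × 2510] / [1971 × 123.674] = 433.207 s⁻²
Take the square root: γ̇_max = √(433.207) = 20.8136 s⁻¹
Solve γ̇ = πDN/h for N: N_max = γ̇_max·h/(π·D) = 20.8136 × 0.00267 / (π × 0.0308) = 0.574326 rev/s = 34.4596 rpm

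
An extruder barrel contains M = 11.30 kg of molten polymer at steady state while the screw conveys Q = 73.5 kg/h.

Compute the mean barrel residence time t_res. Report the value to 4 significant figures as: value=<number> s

value=553.5 s

Convert throughput: Q = 73.5 kg/h = 73.5/3600 = 0.0204167 kg/s
t_res = M / Q_s = 11.30 / 0.0204167 = 553.469 s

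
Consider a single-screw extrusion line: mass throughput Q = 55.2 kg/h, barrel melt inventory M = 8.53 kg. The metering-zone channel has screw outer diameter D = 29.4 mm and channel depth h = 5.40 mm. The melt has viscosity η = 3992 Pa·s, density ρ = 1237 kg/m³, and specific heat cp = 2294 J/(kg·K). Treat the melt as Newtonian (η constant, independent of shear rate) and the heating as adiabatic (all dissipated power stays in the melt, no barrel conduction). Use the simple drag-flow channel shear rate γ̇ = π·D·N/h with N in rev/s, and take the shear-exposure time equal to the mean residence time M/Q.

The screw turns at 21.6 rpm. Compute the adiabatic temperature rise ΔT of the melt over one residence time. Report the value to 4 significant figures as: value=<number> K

value=29.67 K

Q_s = Q / 3600 = 55.2 / 3600 = 0.0153333 kg/s
t_res = M / Q_s = 8.53 ÷ 0.0153333 = 556.304 s
D = 29.4 mm = 0.0294 m;  h = 5.40 mm = 0.0054 m;  N = 21.6 rpm / 60 = 0.36 rev/s
γ̇ = π D N / h = (π)(0.0294)(0.36) / 0.0054 = 6.15752 s⁻¹
ΔT = η·γ̇²·t_res / (ρ·cp) = 3992 · (6.15752)² · 556.304 / (1237 · 2294) = 29.6723 K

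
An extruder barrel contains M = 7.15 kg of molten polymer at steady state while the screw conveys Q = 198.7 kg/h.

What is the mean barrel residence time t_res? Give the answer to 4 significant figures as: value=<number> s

value=129.5 s

Convert throughput: Q = 198.7 kg/h = 198.7/3600 = 0.0551944 kg/s
Mean residence time: t_res = M/Q_s = 7.15 kg / 0.0551944 kg/s = 129.542 s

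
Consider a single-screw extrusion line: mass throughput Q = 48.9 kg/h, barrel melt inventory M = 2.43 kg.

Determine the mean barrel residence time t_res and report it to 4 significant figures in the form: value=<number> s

Q_s = Q / 3600 = 48.9 / 3600 = 0.0135833 kg/s
Mean residence time: t_res = M/Q_s = 2.43 kg / 0.0135833 kg/s = 178.896 s

value=178.9 s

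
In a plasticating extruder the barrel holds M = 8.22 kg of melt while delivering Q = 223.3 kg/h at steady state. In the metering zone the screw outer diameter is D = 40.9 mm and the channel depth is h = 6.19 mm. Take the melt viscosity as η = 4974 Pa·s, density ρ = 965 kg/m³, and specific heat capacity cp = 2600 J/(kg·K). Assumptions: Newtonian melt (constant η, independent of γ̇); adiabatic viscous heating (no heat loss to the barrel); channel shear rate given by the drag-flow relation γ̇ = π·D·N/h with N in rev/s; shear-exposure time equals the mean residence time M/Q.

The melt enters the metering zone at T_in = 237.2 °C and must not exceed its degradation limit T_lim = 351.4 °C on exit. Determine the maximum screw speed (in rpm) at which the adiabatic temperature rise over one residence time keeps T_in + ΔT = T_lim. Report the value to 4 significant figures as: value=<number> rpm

value=60.26 rpm

Convert throughput: Q = 223.3 kg/h = 223.3/3600 = 0.0620278 kg/s
t_res = M / Q_s = 8.22 ÷ 0.0620278 = 132.521 s
Geometry in SI: D = 40.9 mm → 0.0409 m, h = 6.19 mm → 0.00619 m
ΔT_a = T_lim − T_in = 351.4 °C − 237.2 °C = 114.2 K
Invert ΔT = ηγ̇²t_res/(ρcp) for γ̇: γ̇_max² = ΔT_a ρ cp / (η t_res) = 114.2·965·2600 / (4974·132.521) = 434.686 s⁻²
γ̇_max = sqrt(434.686) = 20.8491 s⁻¹
Solve γ̇ = πDN/h for N: N_max = γ̇_max·h/(π·D) = 20.8491 × 0.00619 / (π × 0.0409) = 1.0044 rev/s = 60.2638 rpm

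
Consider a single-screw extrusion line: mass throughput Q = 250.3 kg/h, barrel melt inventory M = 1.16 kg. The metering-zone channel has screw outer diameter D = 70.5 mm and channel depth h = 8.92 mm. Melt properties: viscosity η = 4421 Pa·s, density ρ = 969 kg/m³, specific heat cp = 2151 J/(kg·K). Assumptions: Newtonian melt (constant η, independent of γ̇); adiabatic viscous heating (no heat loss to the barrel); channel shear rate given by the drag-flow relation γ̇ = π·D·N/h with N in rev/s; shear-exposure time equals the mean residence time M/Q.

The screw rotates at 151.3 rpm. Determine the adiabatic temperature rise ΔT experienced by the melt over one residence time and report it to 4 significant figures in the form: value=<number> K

Throughput in SI: Q_s = 250.3 kg/h ÷ 3600 s/h = 0.0695278 kg/s
Mean residence time: t_res = M/Q_s = 1.16 kg / 0.0695278 kg/s = 16.684 s
D = 70.5 mm = 0.0705 m;  h = 8.92 mm = 0.00892 m;  N = 151.3 rpm / 60 = 2.52167 rev/s
Shear rate: γ̇ = πDN/h = π·0.0705·2.52167/0.00892 = 62.6126 s⁻¹
ΔT = η·γ̇²·t_res / (ρ·cp) = 4421 · (62.6126)² · 16.684 / (969 · 2151) = 138.733 K

value=138.7 K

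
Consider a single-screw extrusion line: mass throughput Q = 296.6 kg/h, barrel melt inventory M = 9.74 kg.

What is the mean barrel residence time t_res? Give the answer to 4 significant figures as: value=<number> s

value=118.2 s

Q_s = Q / 3600 = 296.6 / 3600 = 0.0823889 kg/s
t_res = M / Q_s = 9.74 / 0.0823889 = 118.22 s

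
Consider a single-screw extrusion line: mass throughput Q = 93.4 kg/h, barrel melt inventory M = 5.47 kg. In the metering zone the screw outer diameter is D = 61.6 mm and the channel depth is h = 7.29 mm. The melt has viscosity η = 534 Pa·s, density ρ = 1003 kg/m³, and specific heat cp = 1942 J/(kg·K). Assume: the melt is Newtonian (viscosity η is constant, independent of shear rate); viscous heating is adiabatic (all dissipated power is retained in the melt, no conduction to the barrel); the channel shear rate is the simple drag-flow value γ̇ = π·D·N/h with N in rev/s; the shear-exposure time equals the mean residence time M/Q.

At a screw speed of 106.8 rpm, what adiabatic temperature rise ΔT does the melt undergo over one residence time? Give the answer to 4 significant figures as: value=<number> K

Convert throughput: Q = 93.4 kg/h = 93.4/3600 = 0.0259444 kg/s
Mean residence time: t_res = M/Q_s = 5.47 kg / 0.0259444 kg/s = 210.835 s
Geometry in metres: D = 61.6 mm → 0.0616 m, h = 7.29 mm → 0.00729 m; screw speed N = 106.8 rpm = 1.78 rev/s
γ̇ = π·D·N / h = π · 0.0616 · 1.78 / 0.00729 = 47.2523 s⁻¹
Adiabatic rise: ΔT = η γ̇² t_res / (ρ cp) = 534·(47.2523)²·210.835 / (1003·1942) = 129.057 K

value=129.1 K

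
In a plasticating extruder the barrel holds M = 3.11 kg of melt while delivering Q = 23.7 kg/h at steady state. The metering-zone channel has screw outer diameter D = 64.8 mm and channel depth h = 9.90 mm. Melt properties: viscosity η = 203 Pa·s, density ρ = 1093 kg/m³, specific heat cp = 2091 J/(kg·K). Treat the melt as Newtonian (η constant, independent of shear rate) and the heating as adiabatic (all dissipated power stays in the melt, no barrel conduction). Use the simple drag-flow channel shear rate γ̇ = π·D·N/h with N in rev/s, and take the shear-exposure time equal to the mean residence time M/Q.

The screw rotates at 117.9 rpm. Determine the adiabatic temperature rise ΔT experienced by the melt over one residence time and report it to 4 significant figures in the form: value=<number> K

Throughput in SI: Q_s = 23.7 kg/h ÷ 3600 s/h = 0.00658333 kg/s
t_res = M / Q_s = 3.11 / 0.00658333 = 472.405 s
Geometry in metres: D = 64.8 mm → 0.0648 m, h = 9.90 mm → 0.0099 m; screw speed N = 117.9 rpm = 1.965 rev/s
Shear rate: γ̇ = πDN/h = π·0.0648·1.965/0.0099 = 40.4066 s⁻¹
Adiabatic rise: ΔT = η γ̇² t_res / (ρ cp) = 203·(40.4066)²·472.405 / (1093·2091) = 68.5079 K

value=68.51 K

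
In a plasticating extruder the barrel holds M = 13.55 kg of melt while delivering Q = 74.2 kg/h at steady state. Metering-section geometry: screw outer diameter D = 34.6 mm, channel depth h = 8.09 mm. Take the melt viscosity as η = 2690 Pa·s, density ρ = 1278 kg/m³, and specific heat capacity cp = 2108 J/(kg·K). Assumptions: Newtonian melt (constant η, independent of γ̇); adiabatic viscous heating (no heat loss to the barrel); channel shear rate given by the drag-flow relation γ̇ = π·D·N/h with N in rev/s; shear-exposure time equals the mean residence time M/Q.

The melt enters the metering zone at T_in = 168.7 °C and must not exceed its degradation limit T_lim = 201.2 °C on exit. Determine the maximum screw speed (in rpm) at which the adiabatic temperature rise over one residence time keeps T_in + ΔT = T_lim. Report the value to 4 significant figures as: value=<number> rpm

Throughput in SI: Q_s = 74.2 kg/h ÷ 3600 s/h = 0.0206111 kg/s
t_res = M / Q_s = 13.55 ÷ 0.0206111 = 657.412 s
Convert to metres: D = 0.0346 m, h = 0.00809 m
ΔT_a = T_lim − T_in = 201.2 − 168.7 = 32.5 K
γ̇_max² = ΔT_a·ρ·cp / (η·t_res) = [32.5 × 1278 × 2108] / [2690 × 657.412] = 49.5102 s⁻²
γ̇_max = sqrt(49.5102) = 7.03635 s⁻¹
N_max = γ̇_max·h / (π·D) = 7.03635 · 0.00809 / (π · 0.0346) = 0.523685 rev/s = 31.4211 rpm

value=31.42 rpm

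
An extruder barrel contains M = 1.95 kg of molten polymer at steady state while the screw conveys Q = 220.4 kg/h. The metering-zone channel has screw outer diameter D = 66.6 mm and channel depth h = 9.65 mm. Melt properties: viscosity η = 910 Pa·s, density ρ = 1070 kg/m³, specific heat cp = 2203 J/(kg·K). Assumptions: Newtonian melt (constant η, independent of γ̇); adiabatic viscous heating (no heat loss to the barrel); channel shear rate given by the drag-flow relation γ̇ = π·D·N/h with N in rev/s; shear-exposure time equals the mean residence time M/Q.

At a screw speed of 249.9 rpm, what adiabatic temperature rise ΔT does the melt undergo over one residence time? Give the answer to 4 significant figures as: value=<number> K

value=100.3 K

Q_s = Q / 3600 = 220.4 / 3600 = 0.0612222 kg/s
t_res = M / Q_s = 1.95 ÷ 0.0612222 = 31.8512 s
D = 66.6 mm = 0.0666 m;  h = 9.65 mm = 0.00965 m;  N = 249.9 rpm / 60 = 4.165 rev/s
Shear rate: γ̇ = πDN/h = π·0.0666·4.165/0.00965 = 90.305 s⁻¹
ΔT = η·γ̇²·t_res/(ρ·cp) = [910 × 90.305² × 31.8512] / [1070 × 2203] = 100.275 K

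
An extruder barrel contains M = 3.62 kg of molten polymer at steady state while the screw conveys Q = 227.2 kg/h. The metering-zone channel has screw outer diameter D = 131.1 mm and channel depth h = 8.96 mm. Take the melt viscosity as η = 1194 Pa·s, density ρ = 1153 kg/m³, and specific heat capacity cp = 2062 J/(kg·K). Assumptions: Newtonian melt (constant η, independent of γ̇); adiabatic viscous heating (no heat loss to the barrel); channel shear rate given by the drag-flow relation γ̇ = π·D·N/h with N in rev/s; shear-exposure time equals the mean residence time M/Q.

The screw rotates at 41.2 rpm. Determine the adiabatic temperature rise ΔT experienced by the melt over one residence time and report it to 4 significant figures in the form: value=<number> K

value=28.70 K

Convert throughput: Q = 227.2 kg/h = 227.2/3600 = 0.0631111 kg/s
Mean residence time: t_res = M/Q_s = 3.62 kg / 0.0631111 kg/s = 57.3592 s
Convert to SI: D = 0.1311 m, h = 0.00896 m, N = 41.2/60 = 0.686667 rev/s
γ̇ = π·D·N / h = π · 0.1311 · 0.686667 / 0.00896 = 31.5639 s⁻¹
ΔT = η·γ̇²·t_res / (ρ·cp) = 1194 · (31.5639)² · 57.3592 / (1153 · 2062) = 28.6992 K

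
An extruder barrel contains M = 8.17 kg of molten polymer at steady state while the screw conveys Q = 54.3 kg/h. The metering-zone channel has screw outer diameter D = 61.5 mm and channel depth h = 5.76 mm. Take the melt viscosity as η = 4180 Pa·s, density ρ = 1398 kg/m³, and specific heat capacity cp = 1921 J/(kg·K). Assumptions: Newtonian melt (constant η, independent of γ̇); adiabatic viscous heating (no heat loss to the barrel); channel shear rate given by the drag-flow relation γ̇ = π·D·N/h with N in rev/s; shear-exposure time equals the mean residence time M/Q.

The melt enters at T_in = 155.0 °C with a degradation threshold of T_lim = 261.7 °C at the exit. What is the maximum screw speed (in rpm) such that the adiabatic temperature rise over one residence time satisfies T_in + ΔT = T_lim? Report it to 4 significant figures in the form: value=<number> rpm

value=20.12 rpm

Q_s = Q / 3600 = 54.3 / 3600 = 0.0150833 kg/s
t_res = M / Q_s = 8.17 ÷ 0.0150833 = 541.657 s
Geometry in SI: D = 61.5 mm → 0.0615 m, h = 5.76 mm → 0.00576 m
Allowable rise: ΔT_a = T_lim − T_in = 261.7 − 155.0 = 106.7 K
Invert ΔT = ηγ̇²t_res/(ρcp) for γ̇: γ̇_max² = ΔT_a ρ cp / (η t_res) = 106.7·1398·1921 / (4180·541.657) = 126.56 s⁻²
γ̇_max = sqrt(126.56) = 11.2499 s⁻¹
N_max = γ̇_max h / (πD) = 11.2499·0.00576/(π·0.0615) = 0.335387 rev/s → ×60 = 20.1232 rpm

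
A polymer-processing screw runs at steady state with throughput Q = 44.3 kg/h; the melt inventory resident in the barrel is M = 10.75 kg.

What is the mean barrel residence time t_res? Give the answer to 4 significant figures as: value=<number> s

value=873.6 s

Throughput in SI: Q_s = 44.3 kg/h ÷ 3600 s/h = 0.0123056 kg/s
t_res = M / Q_s = 10.75 / 0.0123056 = 873.589 s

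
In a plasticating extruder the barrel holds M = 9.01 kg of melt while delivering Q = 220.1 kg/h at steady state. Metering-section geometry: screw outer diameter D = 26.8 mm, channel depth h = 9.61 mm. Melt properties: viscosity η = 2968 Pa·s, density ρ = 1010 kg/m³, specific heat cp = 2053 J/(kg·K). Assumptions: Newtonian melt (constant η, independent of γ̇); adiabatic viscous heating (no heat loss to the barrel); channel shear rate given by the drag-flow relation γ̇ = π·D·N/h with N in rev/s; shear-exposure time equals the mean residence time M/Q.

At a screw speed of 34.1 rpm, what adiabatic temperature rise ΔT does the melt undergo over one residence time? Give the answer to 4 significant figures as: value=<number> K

Throughput in SI: Q_s = 220.1 kg/h ÷ 3600 s/h = 0.0611389 kg/s
t_res = M / Q_s = 9.01 / 0.0611389 = 147.369 s
Convert to SI: D = 0.0268 m, h = 0.00961 m, N = 34.1/60 = 0.568333 rev/s
γ̇ = π·D·N / h = π · 0.0268 · 0.568333 / 0.00961 = 4.97926 s⁻¹
ΔT = η·γ̇²·t_res/(ρ·cp) = [2968 × 4.97926² × 147.369] / [1010 × 2053] = 5.22985 K

value=5.230 K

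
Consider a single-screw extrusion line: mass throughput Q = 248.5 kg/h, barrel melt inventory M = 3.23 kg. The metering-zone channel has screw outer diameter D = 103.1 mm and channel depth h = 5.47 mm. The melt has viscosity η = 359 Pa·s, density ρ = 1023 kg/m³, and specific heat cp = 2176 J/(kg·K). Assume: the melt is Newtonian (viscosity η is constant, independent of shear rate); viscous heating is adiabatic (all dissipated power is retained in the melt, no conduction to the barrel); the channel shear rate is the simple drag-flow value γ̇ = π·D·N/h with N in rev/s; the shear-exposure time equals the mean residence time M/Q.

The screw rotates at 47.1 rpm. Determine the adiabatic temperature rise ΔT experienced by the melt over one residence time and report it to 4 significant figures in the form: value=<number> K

Q_s = Q / 3600 = 248.5 / 3600 = 0.0690278 kg/s
t_res = M / Q_s = 3.23 / 0.0690278 = 46.7928 s
D = 103.1 mm = 0.1031 m;  h = 5.47 mm = 0.00547 m;  N = 47.1 rpm / 60 = 0.785 rev/s
γ̇ = π D N / h = (π)(0.1031)(0.785) / 0.00547 = 46.4826 s⁻¹
Adiabatic rise: ΔT = η γ̇² t_res / (ρ cp) = 359·(46.4826)²·46.7928 / (1023·2176) = 16.305 K

value=16.30 K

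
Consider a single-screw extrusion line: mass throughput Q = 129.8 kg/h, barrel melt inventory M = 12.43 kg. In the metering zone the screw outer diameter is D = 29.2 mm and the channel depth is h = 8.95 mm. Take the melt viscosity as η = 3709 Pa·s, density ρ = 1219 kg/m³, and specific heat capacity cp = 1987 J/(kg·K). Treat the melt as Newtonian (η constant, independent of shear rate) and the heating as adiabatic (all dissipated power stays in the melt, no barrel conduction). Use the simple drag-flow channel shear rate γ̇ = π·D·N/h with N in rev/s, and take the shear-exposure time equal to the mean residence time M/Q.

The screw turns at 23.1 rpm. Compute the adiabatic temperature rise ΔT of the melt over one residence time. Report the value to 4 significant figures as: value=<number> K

Convert throughput: Q = 129.8 kg/h = 129.8/3600 = 0.0360556 kg/s
t_res = M / Q_s = 12.43 ÷ 0.0360556 = 344.746 s
D = 29.2 mm = 0.0292 m;  h = 8.95 mm = 0.00895 m;  N = 23.1 rpm / 60 = 0.385 rev/s
Shear rate: γ̇ = πDN/h = π·0.0292·0.385/0.00895 = 3.94612 s⁻¹
ΔT = η·γ̇²·t_res/(ρ·cp) = [3709 × 3.94612² × 344.746] / [1219 × 1987] = 8.22044 K

value=8.220 K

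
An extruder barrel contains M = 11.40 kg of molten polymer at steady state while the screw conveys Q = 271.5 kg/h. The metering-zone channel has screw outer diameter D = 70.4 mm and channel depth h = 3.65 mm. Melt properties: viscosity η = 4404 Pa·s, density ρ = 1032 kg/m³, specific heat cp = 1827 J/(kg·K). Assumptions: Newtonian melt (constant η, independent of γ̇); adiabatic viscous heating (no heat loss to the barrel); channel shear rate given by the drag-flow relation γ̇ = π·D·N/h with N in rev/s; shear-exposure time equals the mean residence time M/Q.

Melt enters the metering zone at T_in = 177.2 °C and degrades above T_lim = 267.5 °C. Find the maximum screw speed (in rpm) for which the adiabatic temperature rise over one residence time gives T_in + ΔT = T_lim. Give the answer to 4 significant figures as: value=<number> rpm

value=15.84 rpm

Throughput in SI: Q_s = 271.5 kg/h ÷ 3600 s/h = 0.0754167 kg/s
t_res = M / Q_s = 11.40 ÷ 0.0754167 = 151.16 s
Geometry in SI: D = 70.4 mm → 0.0704 m, h = 3.65 mm → 0.00365 m
ΔT_a = T_lim − T_in = 267.5 °C − 177.2 °C = 90.3 K
γ̇_max² = ΔT_a·ρ·cp / (η·t_res) = [90.3 × 1032 × 1827] / [4404 × 151.16] = 255.753 s⁻²
γ̇_max = sqrt(255.753) = 15.9923 s⁻¹
N_max = γ̇_max·h / (π·D) = 15.9923 · 0.00365 / (π · 0.0704) = 0.263925 rev/s = 15.8355 rpm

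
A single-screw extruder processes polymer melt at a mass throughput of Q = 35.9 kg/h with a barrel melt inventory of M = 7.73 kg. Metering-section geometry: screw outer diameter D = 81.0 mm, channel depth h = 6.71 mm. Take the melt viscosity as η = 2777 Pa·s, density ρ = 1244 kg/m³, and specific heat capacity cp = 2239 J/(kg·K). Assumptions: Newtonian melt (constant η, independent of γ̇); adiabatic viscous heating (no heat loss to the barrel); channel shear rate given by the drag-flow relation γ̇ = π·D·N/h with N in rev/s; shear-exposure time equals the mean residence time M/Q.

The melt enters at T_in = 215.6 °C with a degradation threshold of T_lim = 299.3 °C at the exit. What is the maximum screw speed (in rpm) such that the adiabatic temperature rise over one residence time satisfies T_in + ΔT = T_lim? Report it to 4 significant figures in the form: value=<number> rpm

value=16.46 rpm

Convert throughput: Q = 35.9 kg/h = 35.9/3600 = 0.00997222 kg/s
t_res = M / Q_s = 7.73 ÷ 0.00997222 = 775.153 s
D = 81.0 mm = 0.081 m;  h = 6.71 mm = 0.00671 m
Allowable rise: ΔT_a = T_lim − T_in = 299.3 − 215.6 = 83.7 K
γ̇_max² = ΔT_a·ρ·cp / (η·t_res) = [83.7 × 1244 × 2239] / [2777 × 775.153] = 108.302 s⁻²
γ̇_max = sqrt(108.302) = 10.4068 s⁻¹
N_max = γ̇_max·h / (π·D) = 10.4068 · 0.00671 / (π · 0.081) = 0.274414 rev/s = 16.4648 rpm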